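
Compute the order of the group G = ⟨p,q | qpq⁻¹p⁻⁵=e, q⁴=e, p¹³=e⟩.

Enumerate words in the generators, reducing via the relations: the distinct elements are
  {e, p, q, pq, p², p³, p⁴, p⁵, p⁶, p⁷, p⁸, p⁹, q², q³, pq², pq³, p²q, p³q, p¹², p¹¹, p¹⁰, p⁴q, p⁵q, p⁶q, p⁷q, p⁸q, p⁹q, p²q², p²q³, p³q², p³q³, p¹²q, p¹¹q, p¹⁰q, p⁴q², p⁴q³, p⁵q², p⁵q³, p⁶q², p⁶q³, p⁷q², p⁷q³, p⁸q², p⁸q³, p⁹q², p⁹q³, p¹²q², p¹²q³, p¹¹q², p¹¹q³, p¹⁰q², p¹⁰q³}.
No further products give new elements, so |G| = 52.

Answer: 52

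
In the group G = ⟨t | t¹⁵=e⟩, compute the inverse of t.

The order of t is 15 (smallest k with tᵏ = e), so t⁻¹ = t¹⁴ = t¹⁴.
Check: t · (t¹⁴) → t · t¹⁴ = e, giving e as required.

Answer: t¹⁴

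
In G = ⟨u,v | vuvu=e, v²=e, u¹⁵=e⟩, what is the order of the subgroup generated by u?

|⟨u⟩| equals the order of u. Compute successive powers until reaching e:
  u¹ = u, u² = u², u³ = u³, u⁴ = u⁴, u⁵ = u⁵, u⁶ = u⁶, u⁷ = u⁷, u⁸ = u⁸, u⁹ = u⁹, u¹⁰ = u¹⁰, u¹¹ = u¹¹, u¹² = u¹², u¹³ = u¹³, u¹⁴ = u¹⁴, u¹⁵ = e.
The smallest positive k with uᵏ = e is 15, so |⟨u⟩| = 15.

Answer: 15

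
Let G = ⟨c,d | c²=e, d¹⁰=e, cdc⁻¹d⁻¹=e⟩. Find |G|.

Enumerate words in the generators, reducing via the relations: the distinct elements are
  {c, d, e, cd, d², d³, d⁴, d⁵, d⁶, d⁷, d⁸, d⁹, cd², cd³, cd⁴, cd⁵, cd⁶, cd⁷, cd⁸, cd⁹}.
No further products give new elements, so |G| = 20.

Answer: 20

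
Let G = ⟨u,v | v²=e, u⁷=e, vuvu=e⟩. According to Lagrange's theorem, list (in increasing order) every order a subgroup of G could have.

|G| = 14 = 2 · 7. By Lagrange's theorem the order of any subgroup divides 14; the divisors of 14 are 1, 2, 7, 14.

Answer: 1, 2, 7, 14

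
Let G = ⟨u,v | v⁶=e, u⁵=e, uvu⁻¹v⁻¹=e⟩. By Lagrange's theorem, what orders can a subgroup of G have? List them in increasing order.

|G| = 30 = 2 · 3 · 5. By Lagrange's theorem the order of any subgroup divides 30; the divisors of 30 are 1, 2, 3, 5, 6, 10, 15, 30.

Answer: 1, 2, 3, 5, 6, 10, 15, 30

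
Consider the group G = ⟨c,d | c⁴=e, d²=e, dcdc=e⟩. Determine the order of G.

Enumerate words in the generators, reducing via the relations: the distinct elements are
  {c, d, e, cd, c², c³, c²d, c³d}.
No further products give new elements, so |G| = 8.

Answer: 8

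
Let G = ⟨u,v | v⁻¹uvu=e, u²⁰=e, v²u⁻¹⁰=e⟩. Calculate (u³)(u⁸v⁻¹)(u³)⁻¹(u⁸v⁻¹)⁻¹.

[(u³), (u⁸v⁻¹)] = (u³)·(u⁸v⁻¹)·(u³)⁻¹·(u⁸v⁻¹)⁻¹.
  (u³) · (u⁸v⁻¹) = uv
  (uv) · (u¹⁷) = u⁴v
  (u⁴v) · (u⁸v) = u⁶

Answer: u⁶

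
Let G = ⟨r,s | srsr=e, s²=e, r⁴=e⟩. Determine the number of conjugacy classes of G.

The conjugacy classes (representative and size) are:
  [e] (size 1), [r] (size 2), [r²] (size 1), [r²s] (size 2), [r³s] (size 2).
Class equation: 1 + 2 + 1 + 2 + 2 = 8 = |G|. So G has 5 conjugacy classes.

Answer: 5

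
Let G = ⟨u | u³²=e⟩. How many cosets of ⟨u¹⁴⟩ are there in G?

First find ord(u¹⁴) by computing successive powers:
  (u¹⁴)¹ = u¹⁴, (u¹⁴)² = u²⁸, (u¹⁴)³ = u¹⁰, (u¹⁴)⁴ = u²⁴, (u¹⁴)⁵ = u⁶, (u¹⁴)⁶ = u²⁰, (u¹⁴)⁷ = u², (u¹⁴)⁸ = u¹⁶, (u¹⁴)⁹ = u³⁰, (u¹⁴)¹⁰ = u¹², (u¹⁴)¹¹ = u²⁶, (u¹⁴)¹² = u⁸, (u¹⁴)¹³ = u²², (u¹⁴)¹⁴ = u⁴, (u¹⁴)¹⁵ = u¹⁸, (u¹⁴)¹⁶ = e.
So |⟨u¹⁴⟩| = ord(u¹⁴) = 16. With |G| = 32, by Lagrange [G : ⟨u¹⁴⟩] = 32/16 = 2.

Answer: 2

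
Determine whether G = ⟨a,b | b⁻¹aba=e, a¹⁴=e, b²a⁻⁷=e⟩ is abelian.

a·b = ab but b·a = a⁶b⁻¹, so a·b ≠ b·a and G is not abelian.

Answer: No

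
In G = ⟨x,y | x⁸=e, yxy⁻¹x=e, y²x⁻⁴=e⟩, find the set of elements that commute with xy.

⟨xy⟩ ⊆ C_G(xy) since powers of xy commute with xy; so |C_G(xy)| ≥ |⟨xy⟩| = 4.
By orbit–stabilizer, |C_G(xy)| = |G| / |conj. class of xy| = 16 / 4 = 4.
The 4 elements commuting with xy are {e, x⁴, xy, xy⁻¹}.

Answer: {e, x⁴, xy, xy⁻¹}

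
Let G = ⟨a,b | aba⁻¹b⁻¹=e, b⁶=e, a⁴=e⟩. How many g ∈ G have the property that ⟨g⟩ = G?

⟨g⟩ = G would require ord(g) = |G| = 24, but the maximum element order in G is 12 < 24. So G is not cyclic and no single element generates it: the count is 0.

Answer: 0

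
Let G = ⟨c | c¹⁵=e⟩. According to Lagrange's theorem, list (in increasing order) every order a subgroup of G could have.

|G| = 15 = 3 · 5. By Lagrange's theorem the order of any subgroup divides 15; the divisors of 15 are 1, 3, 5, 15.

Answer: 1, 3, 5, 15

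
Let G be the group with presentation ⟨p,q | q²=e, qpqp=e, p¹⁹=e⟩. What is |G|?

Enumerate words in the generators, reducing via the relations: the distinct elements are
  {e, p, q, pq, p², p³, p⁴, p⁵, p⁶, p⁷, p⁸, p⁹, p²q, p³q, p¹², p¹³, p¹¹, p¹⁰, p¹⁴, p¹⁵, p¹⁶, p¹⁷, p¹⁸, p⁴q, p⁵q, p⁶q, p⁷q, p⁸q, p⁹q, p¹²q, p¹³q, p¹¹q, p¹⁰q, p¹⁴q, p¹⁵q, p¹⁶q, p¹⁷q, p¹⁸q}.
No further products give new elements, so |G| = 38.

Answer: 38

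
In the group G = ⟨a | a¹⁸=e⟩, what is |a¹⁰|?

Compute successive powers until reaching e:
  (a¹⁰)¹ = a¹⁰, (a¹⁰)² = a², (a¹⁰)³ = a¹², (a¹⁰)⁴ = a⁴, (a¹⁰)⁵ = a¹⁴, (a¹⁰)⁶ = a⁶, (a¹⁰)⁷ = a¹⁶, (a¹⁰)⁸ = a⁸, (a¹⁰)⁹ = e.
The smallest positive k with (a¹⁰)ᵏ = e is 9.

Answer: 9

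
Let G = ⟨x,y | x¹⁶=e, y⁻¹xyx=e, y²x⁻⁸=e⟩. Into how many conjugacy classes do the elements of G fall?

The conjugacy classes (representative and size) are:
  [e] (size 1), [x] (size 2), [x¹⁴] (size 2), [x³] (size 2), [x¹²] (size 2), [x⁵] (size 2), [x¹⁰] (size 2), [x⁷] (size 2), [x⁸] (size 1), [x⁶y] (size 8), [x³y⁻¹] (size 8).
Class equation: 1 + 2 + 2 + 2 + 2 + 2 + 2 + 2 + 1 + 8 + 8 = 32 = |G|. So G has 11 conjugacy classes.

Answer: 11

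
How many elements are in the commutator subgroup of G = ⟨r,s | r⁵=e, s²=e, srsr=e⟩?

G' = [G, G] is generated by all commutators. The generator-pair commutators are: [r, s] = r².
The subgroup they normally generate is {e, r, r², r³, r⁴}, of order 5.
Check: |G/G'| = 10/5 = 2 is the order of the abelianisation.

Answer: 5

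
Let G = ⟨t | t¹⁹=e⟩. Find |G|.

G is generated by a single element, so G is cyclic. The relator gives t¹⁹ = e and no smaller power is forced to be e, so the 19 powers {e, t, t², t³, t⁴, t⁵, t⁶, t⁷, t⁸, t⁹, t¹², t¹³, t¹¹, t¹⁰, t¹⁴, t¹⁵, t¹⁶, t¹⁷, t¹⁸} are distinct. Hence |G| = 19.

Answer: 19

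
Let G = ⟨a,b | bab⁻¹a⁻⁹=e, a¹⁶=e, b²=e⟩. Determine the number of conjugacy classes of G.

The conjugacy classes (representative and size) are:
  [e] (size 1), [a⁹] (size 2), [a²] (size 1), [a³] (size 2), [a⁴] (size 1), [a¹³] (size 2), [a⁶] (size 1), [a¹⁵] (size 2), [a⁸] (size 1), [a¹⁰] (size 1), [a¹²] (size 1), [a¹⁴] (size 1), [b] (size 2), [ab] (size 2), [a²b] (size 2), [a¹¹b] (size 2), [a⁴b] (size 2), [a¹³b] (size 2), [a¹⁴b] (size 2), [a¹⁵b] (size 2).
Class equation: 1 + 2 + 1 + 2 + 1 + 2 + 1 + 2 + 1 + 1 + 1 + 1 + 2 + 2 + 2 + 2 + 2 + 2 + 2 + 2 = 32 = |G|. So G has 20 conjugacy classes.

Answer: 20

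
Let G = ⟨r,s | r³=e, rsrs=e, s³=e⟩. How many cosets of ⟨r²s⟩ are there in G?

First find ord(r²s) by computing successive powers:
  (r²s)¹ = r²s, (r²s)² = s²r, (r²s)³ = e.
So |⟨r²s⟩| = ord(r²s) = 3. With |G| = 12, by Lagrange [G : ⟨r²s⟩] = 12/3 = 4.

Answer: 4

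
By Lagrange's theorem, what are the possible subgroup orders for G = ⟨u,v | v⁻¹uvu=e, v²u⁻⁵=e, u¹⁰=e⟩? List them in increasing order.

|G| = 20 = 2² · 5. By Lagrange's theorem the order of any subgroup divides 20; the divisors of 20 are 1, 2, 4, 5, 10, 20.

Answer: 1, 2, 4, 5, 10, 20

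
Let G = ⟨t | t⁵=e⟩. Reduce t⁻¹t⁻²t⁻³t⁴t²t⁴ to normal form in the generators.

Multiply left to right, reducing at each step:
  (t⁴) · t⁻² = t²
  (t²) · t⁻³ = t⁴
  (t⁴) · t⁴ = t³
  (t³) · t² = e
  e · t⁴ = t⁴

Answer: t⁴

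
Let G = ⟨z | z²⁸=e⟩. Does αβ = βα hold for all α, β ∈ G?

G has a single generator, so G is cyclic and hence abelian.

Answer: Yes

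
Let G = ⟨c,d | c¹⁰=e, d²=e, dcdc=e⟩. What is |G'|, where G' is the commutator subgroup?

G' = [G, G] is generated by all commutators. The generator-pair commutators are: [c, d] = c².
The subgroup they normally generate is {e, c², c⁴, c⁶, c⁸}, of order 5.
Check: |G/G'| = 20/5 = 4 is the order of the abelianisation.

Answer: 5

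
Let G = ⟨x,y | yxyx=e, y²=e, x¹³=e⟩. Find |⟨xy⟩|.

|⟨xy⟩| equals the order of xy. Compute successive powers until reaching e:
  (xy)¹ = xy, (xy)² = e.
The smallest positive k with (xy)ᵏ = e is 2, so |⟨xy⟩| = 2.

Answer: 2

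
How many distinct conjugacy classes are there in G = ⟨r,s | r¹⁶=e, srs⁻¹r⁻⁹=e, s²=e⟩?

The conjugacy classes (representative and size) are:
  [e] (size 1), [r⁹] (size 2), [r²] (size 1), [r³] (size 2), [r⁴] (size 1), [r¹³] (size 2), [r⁶] (size 1), [r¹⁵] (size 2), [r⁸] (size 1), [r¹⁰] (size 1), [r¹²] (size 1), [r¹⁴] (size 1), [s] (size 2), [rs] (size 2), [r²s] (size 2), [r¹¹s] (size 2), [r⁴s] (size 2), [r¹³s] (size 2), [r¹⁴s] (size 2), [r¹⁵s] (size 2).
Class equation: 1 + 2 + 1 + 2 + 1 + 2 + 1 + 2 + 1 + 1 + 1 + 1 + 2 + 2 + 2 + 2 + 2 + 2 + 2 + 2 = 32 = |G|. So G has 20 conjugacy classes.

Answer: 20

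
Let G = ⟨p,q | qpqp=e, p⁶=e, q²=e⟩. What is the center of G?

An element z ∈ Z(G) iff z commutes with every generator.
For example p³ is central: (p³)·p = p⁴ = p·(p³); (p³)·q = p³q = q·(p³).
Whereas p ∉ Z(G) since p·q = pq ≠ p⁵q = q·p.
Checking each of the 12 elements this way gives Z(G) = {e, p³}, of order 2.

Answer: {e, p³}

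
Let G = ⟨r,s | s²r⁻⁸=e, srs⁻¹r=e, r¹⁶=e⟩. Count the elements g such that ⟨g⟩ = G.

⟨g⟩ = G would require ord(g) = |G| = 32, but the maximum element order in G is 16 < 32. So G is not cyclic and no single element generates it: the count is 0.

Answer: 0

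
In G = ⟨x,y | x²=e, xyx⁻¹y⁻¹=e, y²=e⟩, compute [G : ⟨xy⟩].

First find ord(xy) by computing successive powers:
  (xy)¹ = xy, (xy)² = e.
So |⟨xy⟩| = ord(xy) = 2. With |G| = 4, by Lagrange [G : ⟨xy⟩] = 4/2 = 2.

Answer: 2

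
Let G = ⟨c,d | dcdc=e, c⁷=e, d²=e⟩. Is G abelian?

c·d = cd but d·c = c⁶d, so c·d ≠ d·c and G is not abelian.

Answer: No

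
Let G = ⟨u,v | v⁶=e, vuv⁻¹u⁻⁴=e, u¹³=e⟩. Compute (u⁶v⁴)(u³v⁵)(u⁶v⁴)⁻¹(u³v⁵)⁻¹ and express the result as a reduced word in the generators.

[(u⁶v⁴), (u³v⁵)] = (u⁶v⁴)·(u³v⁵)·(u⁶v⁴)⁻¹·(u³v⁵)⁻¹.
  (u⁶v⁴) · (u³v⁵) = u⁷v³
  (u⁷v³) · (u⁸v²) = u¹²v⁵
  (u¹²v⁵) · (uv) = u⁹

Answer: u⁹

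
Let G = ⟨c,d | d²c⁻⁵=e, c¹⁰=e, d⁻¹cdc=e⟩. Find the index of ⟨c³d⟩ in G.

First find ord(c³d) by computing successive powers:
  (c³d)¹ = c³d, (c³d)² = c⁵, (c³d)³ = c³d⁻¹, (c³d)⁴ = e.
So |⟨c³d⟩| = ord(c³d) = 4. With |G| = 20, by Lagrange [G : ⟨c³d⟩] = 20/4 = 5.

Answer: 5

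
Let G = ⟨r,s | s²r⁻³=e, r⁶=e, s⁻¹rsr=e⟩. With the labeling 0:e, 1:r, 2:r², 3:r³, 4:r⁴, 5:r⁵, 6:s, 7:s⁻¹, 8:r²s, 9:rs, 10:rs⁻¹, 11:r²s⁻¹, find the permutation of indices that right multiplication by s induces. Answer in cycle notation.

(0 6 3 7)(1 9 4 10)(2 8 5 11)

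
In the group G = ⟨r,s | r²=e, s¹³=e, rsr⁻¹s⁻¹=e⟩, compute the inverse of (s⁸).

The order of (s⁸) is 13 (smallest k with (s⁸)ᵏ = e), so (s⁸)⁻¹ = (s⁸)¹² = s⁵.
Check: (s⁸) · (s⁵) → (s⁸) · s⁵ = e, giving e as required.

Answer: s⁵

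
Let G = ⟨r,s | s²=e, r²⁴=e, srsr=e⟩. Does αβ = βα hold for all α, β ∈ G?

r·s = rs but s·r = r²³s, so r·s ≠ s·r and G is not abelian.

Answer: No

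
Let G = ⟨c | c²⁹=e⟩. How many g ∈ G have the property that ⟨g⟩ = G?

G is cyclic of order 29. An element generates G iff its order is 29, and a cyclic group of order 29 has exactly φ(29) = 28 such elements.

Answer: 28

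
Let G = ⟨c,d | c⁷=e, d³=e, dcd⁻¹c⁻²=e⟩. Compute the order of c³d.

Compute successive powers until reaching e:
  (c³d)¹ = c³d, (c³d)² = c²d², (c³d)³ = e.
The smallest positive k with (c³d)ᵏ = e is 3.

Answer: 3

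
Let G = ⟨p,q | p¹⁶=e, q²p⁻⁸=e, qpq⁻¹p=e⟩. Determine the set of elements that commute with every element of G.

An element z ∈ Z(G) iff z commutes with every generator.
For example p⁸ is central: (p⁸)·p = p⁹ = p·(p⁸); (p⁸)·q = q⁻¹ = q·(p⁸).
Whereas p ∉ Z(G) since p·q = pq ≠ p⁷q⁻¹ = q·p.
Checking each of the 32 elements this way gives Z(G) = {e, p⁸}, of order 2.

Answer: {e, p⁸}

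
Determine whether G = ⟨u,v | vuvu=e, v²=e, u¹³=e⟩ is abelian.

u·v = uv but v·u = u¹²v, so u·v ≠ v·u and G is not abelian.

Answer: No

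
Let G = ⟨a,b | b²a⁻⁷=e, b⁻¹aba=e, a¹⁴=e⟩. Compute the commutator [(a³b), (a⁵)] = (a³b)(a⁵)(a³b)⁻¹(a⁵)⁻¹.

[(a³b), (a⁵)] = (a³b)·(a⁵)·(a³b)⁻¹·(a⁵)⁻¹.
  (a³b) · (a⁵) = a⁵b⁻¹
  (a⁵b⁻¹) · (a³b⁻¹) = a⁹
  (a⁹) · (a⁹) = a⁴

Answer: a⁴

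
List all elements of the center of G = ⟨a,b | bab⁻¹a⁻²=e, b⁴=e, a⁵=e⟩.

An element z ∈ Z(G) iff z commutes with every generator.
For example e is central: e·a = a = a·e; e·b = b = b·e.
Whereas a ∉ Z(G) since a·b = ab ≠ a²b = b·a.
Checking each of the 20 elements this way gives Z(G) = {e}, of order 1.

Answer: {e}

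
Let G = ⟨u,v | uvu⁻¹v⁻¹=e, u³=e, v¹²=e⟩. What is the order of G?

Enumerate words in the generators, reducing via the relations: the distinct elements are
  {e, u, v, uv, u², v², v³, v⁴, v⁵, v⁶, v⁷, v⁸, v⁹, uv², uv³, uv⁴, uv⁵, uv⁶, uv⁷, uv⁸, uv⁹, u²v, v¹¹, v¹⁰, uv¹¹, uv¹⁰, u²v², u²v³, u²v⁴, u²v⁵, u²v⁶, u²v⁷, u²v⁸, u²v⁹, u²v¹¹, u²v¹⁰}.
No further products give new elements, so |G| = 36.

Answer: 36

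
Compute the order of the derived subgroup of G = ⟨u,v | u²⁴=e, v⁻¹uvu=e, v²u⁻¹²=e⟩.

G' = [G, G] is generated by all commutators. The generator-pair commutators are: [u, v] = u².
The subgroup they normally generate is {e, u², u⁴, u⁶, u⁸, u¹⁰, u¹², u¹⁴, u¹⁶, u¹⁸, u²⁰, u²²}, of order 12.
Check: |G/G'| = 48/12 = 4 is the order of the abelianisation.

Answer: 12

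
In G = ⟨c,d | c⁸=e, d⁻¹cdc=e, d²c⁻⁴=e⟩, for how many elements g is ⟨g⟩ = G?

⟨g⟩ = G would require ord(g) = |G| = 16, but the maximum element order in G is 8 < 16. So G is not cyclic and no single element generates it: the count is 0.

Answer: 0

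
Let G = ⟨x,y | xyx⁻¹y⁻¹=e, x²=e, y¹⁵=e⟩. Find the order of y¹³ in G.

Compute successive powers until reaching e:
  (y¹³)¹ = y¹³, (y¹³)² = y¹¹, (y¹³)³ = y⁹, (y¹³)⁴ = y⁷, (y¹³)⁵ = y⁵, (y¹³)⁶ = y³, (y¹³)⁷ = y, (y¹³)⁸ = y¹⁴, (y¹³)⁹ = y¹², (y¹³)¹⁰ = y¹⁰, (y¹³)¹¹ = y⁸, (y¹³)¹² = y⁶, (y¹³)¹³ = y⁴, (y¹³)¹⁴ = y², (y¹³)¹⁵ = e.
The smallest positive k with (y¹³)ᵏ = e is 15.

Answer: 15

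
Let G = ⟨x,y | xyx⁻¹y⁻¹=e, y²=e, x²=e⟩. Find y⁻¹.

The order of y is 2 (smallest k with yᵏ = e), so y⁻¹ = y¹ = y.
Check: y · y → y · y = e, giving e as required.

Answer: y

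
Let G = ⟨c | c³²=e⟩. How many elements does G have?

G is generated by a single element, so G is cyclic. The relator gives c³² = e and no smaller power is forced to be e, so the 32 powers {c, e, c², c³, c⁴, c⁵, c⁶, c⁷, c⁸, c⁹, c²², c²³, c²¹, c²⁰, c²⁴, c²⁵, c²⁶, c²⁷, c²⁸, c²⁹, c³¹, c³⁰, c¹², c¹³, c¹¹, c¹⁰, c¹⁴, c¹⁵, c¹⁶, c¹⁷, c¹⁸, c¹⁹} are distinct. Hence |G| = 32.

Answer: 32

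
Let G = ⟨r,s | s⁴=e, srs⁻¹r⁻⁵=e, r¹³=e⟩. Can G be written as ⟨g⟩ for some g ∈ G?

Every cyclic group is abelian. But r·s = rs while s·r = r⁵s, so r·s ≠ s·r and G is not abelian. Hence G is not cyclic.

Answer: No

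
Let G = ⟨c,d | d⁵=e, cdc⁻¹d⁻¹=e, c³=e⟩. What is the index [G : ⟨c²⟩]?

First find ord(c²) by computing successive powers:
  (c²)¹ = c², (c²)² = c, (c²)³ = e.
So |⟨c²⟩| = ord(c²) = 3. With |G| = 15, by Lagrange [G : ⟨c²⟩] = 15/3 = 5.

Answer: 5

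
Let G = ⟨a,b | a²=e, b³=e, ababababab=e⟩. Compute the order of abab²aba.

Compute successive powers until reaching e:
  (abab²aba)¹ = abab²aba, (abab²aba)² = ab²ab²a, (abab²aba)³ = ababa, (abab²aba)⁴ = ab²abab²a, (abab²aba)⁵ = e.
The smallest positive k with (abab²aba)ᵏ = e is 5.

Answer: 5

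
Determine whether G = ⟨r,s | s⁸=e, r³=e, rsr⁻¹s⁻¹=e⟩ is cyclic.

|G| = 24. The element rs has order 24 (its powers give 24 distinct elements), so ⟨rs⟩ = G and G is cyclic.

Answer: Yes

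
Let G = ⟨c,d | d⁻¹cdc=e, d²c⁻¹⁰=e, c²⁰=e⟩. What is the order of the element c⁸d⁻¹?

Compute successive powers until reaching e:
  (c⁸d⁻¹)¹ = c⁸d⁻¹, (c⁸d⁻¹)² = c¹⁰, (c⁸d⁻¹)³ = c⁸d, (c⁸d⁻¹)⁴ = e.
The smallest positive k with (c⁸d⁻¹)ᵏ = e is 4.

Answer: 4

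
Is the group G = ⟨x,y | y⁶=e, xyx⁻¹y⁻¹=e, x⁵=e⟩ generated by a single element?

|G| = 30. The element xy has order 30 (its powers give 30 distinct elements), so ⟨xy⟩ = G and G is cyclic.

Answer: Yes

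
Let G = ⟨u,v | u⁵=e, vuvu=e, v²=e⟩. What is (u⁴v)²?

Compute successive powers of (u⁴v), reducing at each step:
  (u⁴v)²: (u⁴v) · u⁴ = v;   v · v = e

Answer: e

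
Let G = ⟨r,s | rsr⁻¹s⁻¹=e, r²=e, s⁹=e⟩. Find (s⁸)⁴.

Compute successive powers of (s⁸), reducing at each step:
  (s⁸)²: (s⁸) · s⁸ = s⁷
  (s⁸)³: (s⁷) · s⁸ = s⁶
  (s⁸)⁴: (s⁶) · s⁸ = s⁵

Answer: s⁵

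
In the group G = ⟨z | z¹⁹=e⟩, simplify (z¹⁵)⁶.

Compute successive powers of (z¹⁵), reducing at each step:
  (z¹⁵)²: (z¹⁵) · z¹⁵ = z¹¹
  (z¹⁵)³: (z¹¹) · z¹⁵ = z⁷
  (z¹⁵)⁴: (z⁷) · z¹⁵ = z³
  (z¹⁵)⁵: (z³) · z¹⁵ = z¹⁸
  (z¹⁵)⁶: (z¹⁸) · z¹⁵ = z¹⁴

Answer: z¹⁴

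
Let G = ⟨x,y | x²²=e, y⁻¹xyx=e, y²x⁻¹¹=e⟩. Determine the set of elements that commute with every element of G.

An element z ∈ Z(G) iff z commutes with every generator.
For example x¹¹ is central: (x¹¹)·x = x¹² = x·(x¹¹); (x¹¹)·y = y⁻¹ = y·(x¹¹).
Whereas x ∉ Z(G) since x·y = xy ≠ x¹⁰y⁻¹ = y·x.
Checking each of the 44 elements this way gives Z(G) = {e, x¹¹}, of order 2.

Answer: {e, x¹¹}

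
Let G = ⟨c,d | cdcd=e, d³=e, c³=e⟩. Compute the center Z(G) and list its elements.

An element z ∈ Z(G) iff z commutes with every generator.
For example e is central: e·c = c = c·e; e·d = d = d·e.
Whereas c ∉ Z(G) since c·d = cd ≠ c²d² = d·c.
Checking each of the 12 elements this way gives Z(G) = {e}, of order 1.

Answer: {e}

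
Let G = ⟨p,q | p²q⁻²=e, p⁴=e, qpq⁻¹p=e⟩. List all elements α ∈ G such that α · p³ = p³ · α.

⟨p³⟩ ⊆ C_G(p³) since powers of p³ commute with p³; so |C_G(p³)| ≥ |⟨p³⟩| = 4.
By orbit–stabilizer, |C_G(p³)| = |G| / |conj. class of p³| = 8 / 2 = 4.
The 4 elements commuting with p³ are {e, p, p², p³}.

Answer: {e, p, p², p³}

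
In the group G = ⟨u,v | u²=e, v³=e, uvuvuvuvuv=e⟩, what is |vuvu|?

Compute successive powers until reaching e:
  (vuvu)¹ = vuvu, (vuvu)² = uv², (vuvu)³ = vu, (vuvu)⁴ = uv²uv², (vuvu)⁵ = e.
The smallest positive k with (vuvu)ᵏ = e is 5.

Answer: 5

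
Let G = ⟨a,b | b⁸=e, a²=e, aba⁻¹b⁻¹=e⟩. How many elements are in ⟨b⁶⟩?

|⟨b⁶⟩| equals the order of b⁶. Compute successive powers until reaching e:
  (b⁶)¹ = b⁶, (b⁶)² = b⁴, (b⁶)³ = b², (b⁶)⁴ = e.
The smallest positive k with (b⁶)ᵏ = e is 4, so |⟨b⁶⟩| = 4.

Answer: 4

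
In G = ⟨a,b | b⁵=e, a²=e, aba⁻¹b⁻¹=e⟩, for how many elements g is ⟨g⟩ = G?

G is cyclic of order 10. An element generates G iff its order is 10, and a cyclic group of order 10 has exactly φ(10) = 4 such elements.

Answer: 4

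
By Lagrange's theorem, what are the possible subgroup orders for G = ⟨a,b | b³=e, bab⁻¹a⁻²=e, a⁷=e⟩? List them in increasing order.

|G| = 21 = 3 · 7. By Lagrange's theorem the order of any subgroup divides 21; the divisors of 21 are 1, 3, 7, 21.

Answer: 1, 3, 7, 21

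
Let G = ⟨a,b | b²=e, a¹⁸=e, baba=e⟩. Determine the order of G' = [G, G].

G' = [G, G] is generated by all commutators. The generator-pair commutators are: [a, b] = a².
The subgroup they normally generate is {e, a², a⁴, a⁶, a⁸, a¹⁰, a¹², a¹⁴, a¹⁶}, of order 9.
Check: |G/G'| = 36/9 = 4 is the order of the abelianisation.

Answer: 9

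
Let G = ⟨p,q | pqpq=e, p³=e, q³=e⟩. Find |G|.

Enumerate words in the generators, reducing via the relations: the distinct elements are
  {e, p, q, pq, p², q², pq², p²q, qp², q²p, pq²p, p²q²}.
No further products give new elements, so |G| = 12.

Answer: 12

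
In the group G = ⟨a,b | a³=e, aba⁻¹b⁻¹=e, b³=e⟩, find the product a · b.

Compute a · b by multiplying left to right and reducing via the relations at each step:
  a · b = ab

Answer: ab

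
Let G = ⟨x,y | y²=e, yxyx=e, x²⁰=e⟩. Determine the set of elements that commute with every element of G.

An element z ∈ Z(G) iff z commutes with every generator.
For example x¹⁰ is central: (x¹⁰)·x = x¹¹ = x·(x¹⁰); (x¹⁰)·y = x¹⁰y = y·(x¹⁰).
Whereas x ∉ Z(G) since x·y = xy ≠ x¹⁹y = y·x.
Checking each of the 40 elements this way gives Z(G) = {e, x¹⁰}, of order 2.

Answer: {e, x¹⁰}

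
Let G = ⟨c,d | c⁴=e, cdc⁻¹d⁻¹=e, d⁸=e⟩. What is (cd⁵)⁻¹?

The order of (cd⁵) is 8 (smallest k with (cd⁵)ᵏ = e), so (cd⁵)⁻¹ = (cd⁵)⁷ = c³d³.
Check: (cd⁵) · (c³d³) → (cd⁵) · c³ = d⁵;   (d⁵) · d³ = e, giving e as required.

Answer: c³d³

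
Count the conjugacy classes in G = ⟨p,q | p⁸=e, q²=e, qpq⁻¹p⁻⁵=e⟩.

The conjugacy classes (representative and size) are:
  [e] (size 1), [p⁵] (size 2), [p²] (size 1), [p⁷] (size 2), [p⁴] (size 1), [p⁶] (size 1), [q] (size 2), [p⁵q] (size 2), [p²q] (size 2), [p³q] (size 2).
Class equation: 1 + 2 + 1 + 2 + 1 + 1 + 2 + 2 + 2 + 2 = 16 = |G|. So G has 10 conjugacy classes.

Answer: 10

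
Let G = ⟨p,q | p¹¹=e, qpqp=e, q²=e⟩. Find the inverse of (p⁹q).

The order of (p⁹q) is 2 (smallest k with (p⁹q)ᵏ = e), so (p⁹q)⁻¹ = (p⁹q)¹ = p⁹q.
Check: (p⁹q) · (p⁹q) → (p⁹q) · p⁹ = q;   q · q = e, giving e as required.

Answer: p⁹q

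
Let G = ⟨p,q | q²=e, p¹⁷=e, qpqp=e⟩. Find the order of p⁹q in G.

Compute successive powers until reaching e:
  (p⁹q)¹ = p⁹q, (p⁹q)² = e.
The smallest positive k with (p⁹q)ᵏ = e is 2.

Answer: 2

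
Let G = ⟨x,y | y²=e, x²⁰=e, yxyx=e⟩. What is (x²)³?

Compute successive powers of (x²), reducing at each step:
  (x²)²: (x²) · x² = x⁴
  (x²)³: (x⁴) · x² = x⁶

Answer: x⁶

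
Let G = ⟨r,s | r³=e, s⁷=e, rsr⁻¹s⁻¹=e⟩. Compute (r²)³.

Compute successive powers of (r²), reducing at each step:
  (r²)²: (r²) · r² = r
  (r²)³: r · r² = e

Answer: e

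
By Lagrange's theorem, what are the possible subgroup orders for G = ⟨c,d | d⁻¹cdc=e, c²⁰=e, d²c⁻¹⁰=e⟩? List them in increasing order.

|G| = 40 = 2³ · 5. By Lagrange's theorem the order of any subgroup divides 40; the divisors of 40 are 1, 2, 4, 5, 8, 10, 20, 40.

Answer: 1, 2, 4, 5, 8, 10, 20, 40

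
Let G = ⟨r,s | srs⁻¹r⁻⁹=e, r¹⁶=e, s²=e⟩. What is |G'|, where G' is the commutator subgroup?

G' = [G, G] is generated by all commutators. The generator-pair commutators are: [r, s] = r⁸.
The subgroup they normally generate is {e, r⁸}, of order 2.
Check: |G/G'| = 32/2 = 16 is the order of the abelianisation.

Answer: 2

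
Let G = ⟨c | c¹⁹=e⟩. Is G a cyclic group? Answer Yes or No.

|G| = 19. The element c has order 19 (its powers give 19 distinct elements), so ⟨c⟩ = G and G is cyclic.

Answer: Yes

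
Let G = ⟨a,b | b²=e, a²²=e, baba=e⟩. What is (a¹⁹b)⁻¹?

The order of (a¹⁹b) is 2 (smallest k with (a¹⁹b)ᵏ = e), so (a¹⁹b)⁻¹ = (a¹⁹b)¹ = a¹⁹b.
Check: (a¹⁹b) · (a¹⁹b) → (a¹⁹b) · a¹⁹ = b;   b · b = e, giving e as required.

Answer: a¹⁹b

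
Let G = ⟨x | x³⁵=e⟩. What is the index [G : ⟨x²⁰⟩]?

First find ord(x²⁰) by computing successive powers:
  (x²⁰)¹ = x²⁰, (x²⁰)² = x⁵, (x²⁰)³ = x²⁵, (x²⁰)⁴ = x¹⁰, (x²⁰)⁵ = x³⁰, (x²⁰)⁶ = x¹⁵, (x²⁰)⁷ = e.
So |⟨x²⁰⟩| = ord(x²⁰) = 7. With |G| = 35, by Lagrange [G : ⟨x²⁰⟩] = 35/7 = 5.

Answer: 5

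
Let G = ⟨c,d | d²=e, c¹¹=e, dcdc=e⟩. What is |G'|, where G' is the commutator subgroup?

G' = [G, G] is generated by all commutators. The generator-pair commutators are: [c, d] = c².
The subgroup they normally generate is {e, c, c², c³, c⁴, c⁵, c⁶, c⁷, c⁸, c⁹, c¹⁰}, of order 11.
Check: |G/G'| = 22/11 = 2 is the order of the abelianisation.

Answer: 11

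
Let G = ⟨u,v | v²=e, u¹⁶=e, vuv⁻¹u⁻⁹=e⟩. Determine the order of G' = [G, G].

G' = [G, G] is generated by all commutators. The generator-pair commutators are: [u, v] = u⁸.
The subgroup they normally generate is {e, u⁸}, of order 2.
Check: |G/G'| = 32/2 = 16 is the order of the abelianisation.

Answer: 2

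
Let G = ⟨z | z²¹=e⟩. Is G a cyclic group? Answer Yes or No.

|G| = 21. The element z has order 21 (its powers give 21 distinct elements), so ⟨z⟩ = G and G is cyclic.

Answer: Yes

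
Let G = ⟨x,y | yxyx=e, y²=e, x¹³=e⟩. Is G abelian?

x·y = xy but y·x = x¹²y, so x·y ≠ y·x and G is not abelian.

Answer: No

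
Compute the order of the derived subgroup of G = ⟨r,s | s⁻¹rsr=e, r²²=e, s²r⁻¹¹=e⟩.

G' = [G, G] is generated by all commutators. The generator-pair commutators are: [r, s] = r².
The subgroup they normally generate is {e, r², r⁴, r⁶, r⁸, r¹⁰, r¹², r¹⁴, r¹⁶, r¹⁸, r²⁰}, of order 11.
Check: |G/G'| = 44/11 = 4 is the order of the abelianisation.

Answer: 11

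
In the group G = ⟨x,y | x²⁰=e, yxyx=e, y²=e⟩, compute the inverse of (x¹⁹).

The order of (x¹⁹) is 20 (smallest k with (x¹⁹)ᵏ = e), so (x¹⁹)⁻¹ = (x¹⁹)¹⁹ = x.
Check: (x¹⁹) · x → (x¹⁹) · x = e, giving e as required.

Answer: x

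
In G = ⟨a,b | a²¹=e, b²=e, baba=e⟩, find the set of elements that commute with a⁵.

⟨a⁵⟩ ⊆ C_G(a⁵) since powers of a⁵ commute with a⁵; so |C_G(a⁵)| ≥ |⟨a⁵⟩| = 21.
By orbit–stabilizer, |C_G(a⁵)| = |G| / |conj. class of a⁵| = 42 / 2 = 21.
The 21 elements commuting with a⁵ are {e, a, a², a³, a⁴, a⁵, a⁶, a⁷, a⁸, a⁹, a¹⁰, a¹¹, a¹², a¹³, a¹⁴, a¹⁵, a¹⁶, a¹⁷, a¹⁸, a¹⁹, a²⁰}.

Answer: {e, a, a², a³, a⁴, a⁵, a⁶, a⁷, a⁸, a⁹, a¹⁰, a¹¹, a¹², a¹³, a¹⁴, a¹⁵, a¹⁶, a¹⁷, a¹⁸, a¹⁹, a²⁰}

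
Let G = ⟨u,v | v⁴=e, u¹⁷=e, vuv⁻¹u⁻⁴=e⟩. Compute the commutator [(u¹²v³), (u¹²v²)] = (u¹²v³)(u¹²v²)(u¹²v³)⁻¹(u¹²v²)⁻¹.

[(u¹²v³), (u¹²v²)] = (u¹²v³)·(u¹²v²)·(u¹²v³)⁻¹·(u¹²v²)⁻¹.
  (u¹²v³) · (u¹²v²) = u¹⁵v
  (u¹⁵v) · (u³v) = u¹⁰v²
  (u¹⁰v²) · (u¹²v²) = u¹⁵

Answer: u¹⁵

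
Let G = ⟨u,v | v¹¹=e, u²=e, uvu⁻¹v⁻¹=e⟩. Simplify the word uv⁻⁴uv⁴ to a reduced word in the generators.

Multiply left to right, reducing at each step:
  u · v⁻⁴ = uv⁷
  (uv⁷) · u = v⁷
  (v⁷) · v⁴ = e

Answer: e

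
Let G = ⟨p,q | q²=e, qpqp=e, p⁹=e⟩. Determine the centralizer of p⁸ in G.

⟨p⁸⟩ ⊆ C_G(p⁸) since powers of p⁸ commute with p⁸; so |C_G(p⁸)| ≥ |⟨p⁸⟩| = 9.
By orbit–stabilizer, |C_G(p⁸)| = |G| / |conj. class of p⁸| = 18 / 2 = 9.
The 9 elements commuting with p⁸ are {e, p, p², p³, p⁴, p⁵, p⁶, p⁷, p⁸}.

Answer: {e, p, p², p³, p⁴, p⁵, p⁶, p⁷, p⁸}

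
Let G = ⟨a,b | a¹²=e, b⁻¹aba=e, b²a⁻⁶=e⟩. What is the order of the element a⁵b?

Compute successive powers until reaching e:
  (a⁵b)¹ = a⁵b, (a⁵b)² = a⁶, (a⁵b)³ = a⁵b⁻¹, (a⁵b)⁴ = e.
The smallest positive k with (a⁵b)ᵏ = e is 4.

Answer: 4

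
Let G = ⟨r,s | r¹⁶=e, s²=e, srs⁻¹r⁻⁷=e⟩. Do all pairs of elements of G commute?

r·s = rs but s·r = r⁷s, so r·s ≠ s·r and G is not abelian.

Answer: No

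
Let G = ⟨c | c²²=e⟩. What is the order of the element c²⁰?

Compute successive powers until reaching e:
  (c²⁰)¹ = c²⁰, (c²⁰)² = c¹⁸, (c²⁰)³ = c¹⁶, (c²⁰)⁴ = c¹⁴, (c²⁰)⁵ = c¹², (c²⁰)⁶ = c¹⁰, (c²⁰)⁷ = c⁸, (c²⁰)⁸ = c⁶, (c²⁰)⁹ = c⁴, (c²⁰)¹⁰ = c², (c²⁰)¹¹ = e.
The smallest positive k with (c²⁰)ᵏ = e is 11.

Answer: 11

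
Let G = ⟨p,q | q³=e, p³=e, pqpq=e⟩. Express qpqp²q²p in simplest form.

Multiply left to right, reducing at each step:
  q · p = p²q²
  (p²q²) · q = p²
  (p²) · p² = p
  p · q² = pq²
  (pq²) · p = pq²p

Answer: pq²p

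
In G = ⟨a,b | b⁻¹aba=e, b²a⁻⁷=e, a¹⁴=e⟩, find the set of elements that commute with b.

⟨b⟩ ⊆ C_G(b) since powers of b commute with b; so |C_G(b)| ≥ |⟨b⟩| = 4.
By orbit–stabilizer, |C_G(b)| = |G| / |conj. class of b| = 28 / 7 = 4.
The 4 elements commuting with b are {e, a⁷, b, b⁻¹}.

Answer: {e, a⁷, b, b⁻¹}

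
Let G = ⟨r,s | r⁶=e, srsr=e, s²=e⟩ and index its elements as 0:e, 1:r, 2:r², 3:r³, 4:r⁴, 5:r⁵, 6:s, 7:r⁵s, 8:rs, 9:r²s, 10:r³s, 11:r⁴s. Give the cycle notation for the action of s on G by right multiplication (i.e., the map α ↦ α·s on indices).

(0 6)(1 8)(2 9)(3 10)(4 11)(5 7)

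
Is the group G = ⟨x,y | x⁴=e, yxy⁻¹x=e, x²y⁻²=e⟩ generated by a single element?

Every cyclic group is abelian. But x·y = xy while y·x = xy⁻¹, so x·y ≠ y·x and G is not abelian. Hence G is not cyclic.

Answer: No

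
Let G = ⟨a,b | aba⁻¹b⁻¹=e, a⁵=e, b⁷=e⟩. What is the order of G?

Enumerate words in the generators, reducing via the relations: the distinct elements are
  {a, b, e, ab, a², a³, a⁴, b², b³, b⁴, b⁵, b⁶, ab², ab³, ab⁴, ab⁵, ab⁶, a²b, a³b, a⁴b, a²b², a²b³, a²b⁴, a²b⁵, a²b⁶, a³b², a³b³, a³b⁴, a³b⁵, a³b⁶, a⁴b², a⁴b³, a⁴b⁴, a⁴b⁵, a⁴b⁶}.
No further products give new elements, so |G| = 35.

Answer: 35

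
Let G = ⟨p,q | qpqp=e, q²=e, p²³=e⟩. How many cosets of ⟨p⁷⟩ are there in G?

First find ord(p⁷) by computing successive powers:
  (p⁷)¹ = p⁷, (p⁷)² = p¹⁴, (p⁷)³ = p²¹, (p⁷)⁴ = p⁵, (p⁷)⁵ = p¹², (p⁷)⁶ = p¹⁹, (p⁷)⁷ = p³, (p⁷)⁸ = p¹⁰, (p⁷)⁹ = p¹⁷, (p⁷)¹⁰ = p, (p⁷)¹¹ = p⁸, (p⁷)¹² = p¹⁵, (p⁷)¹³ = p²², (p⁷)¹⁴ = p⁶, (p⁷)¹⁵ = p¹³, (p⁷)¹⁶ = p²⁰, (p⁷)¹⁷ = p⁴, (p⁷)¹⁸ = p¹¹, (p⁷)¹⁹ = p¹⁸, (p⁷)²⁰ = p², (p⁷)²¹ = p⁹, (p⁷)²² = p¹⁶, (p⁷)²³ = e.
So |⟨p⁷⟩| = ord(p⁷) = 23. With |G| = 46, by Lagrange [G : ⟨p⁷⟩] = 46/23 = 2.

Answer: 2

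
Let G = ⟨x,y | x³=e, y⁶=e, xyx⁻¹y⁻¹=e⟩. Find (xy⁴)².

Compute successive powers of (xy⁴), reducing at each step:
  (xy⁴)²: (xy⁴) · x = x²y⁴;   (x²y⁴) · y⁴ = x²y²

Answer: x²y²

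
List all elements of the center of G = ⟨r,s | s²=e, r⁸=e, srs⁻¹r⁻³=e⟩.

An element z ∈ Z(G) iff z commutes with every generator.
For example r⁴ is central: (r⁴)·r = r⁵ = r·(r⁴); (r⁴)·s = r⁴s = s·(r⁴).
Whereas r ∉ Z(G) since r·s = rs ≠ r³s = s·r.
Checking each of the 16 elements this way gives Z(G) = {e, r⁴}, of order 2.

Answer: {e, r⁴}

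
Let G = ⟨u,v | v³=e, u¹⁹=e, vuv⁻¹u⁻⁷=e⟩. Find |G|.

Enumerate words in the generators, reducing via the relations: the distinct elements are
  {e, u, v, uv, u², u³, u⁴, u⁵, u⁶, u⁷, u⁸, u⁹, v², uv², u²v, u³v, u¹², u¹³, u¹¹, u¹⁰, u¹⁴, u¹⁵, u¹⁶, u¹⁷, u¹⁸, u⁴v, u⁵v, u⁶v, u⁷v, u⁸v, u⁹v, u²v², u³v², u¹²v, u¹³v, u¹¹v, u¹⁰v, u¹⁴v, u¹⁵v, u¹⁶v, u¹⁷v, u¹⁸v, u⁴v², u⁵v², u⁶v², u⁷v², u⁸v², u⁹v², u¹²v², u¹³v², u¹¹v², u¹⁰v², u¹⁴v², u¹⁵v², u¹⁶v², u¹⁷v², u¹⁸v²}.
No further products give new elements, so |G| = 57.

Answer: 57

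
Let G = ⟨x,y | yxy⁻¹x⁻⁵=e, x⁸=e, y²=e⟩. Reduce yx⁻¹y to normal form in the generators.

Multiply left to right, reducing at each step:
  y · x⁻¹ = x³y
  (x³y) · y = x³

Answer: x³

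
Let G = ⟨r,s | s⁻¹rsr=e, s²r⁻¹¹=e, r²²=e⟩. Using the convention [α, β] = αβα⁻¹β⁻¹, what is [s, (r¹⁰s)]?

[s, (r¹⁰s)] = s·(r¹⁰s)·s⁻¹·(r¹⁰s)⁻¹.
  s · (r¹⁰s) = r
  r · (s⁻¹) = rs⁻¹
  (rs⁻¹) · (r¹⁰s⁻¹) = r²

Answer: r²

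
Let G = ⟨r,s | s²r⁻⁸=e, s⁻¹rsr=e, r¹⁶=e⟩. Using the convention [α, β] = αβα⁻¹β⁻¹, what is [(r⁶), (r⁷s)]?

[(r⁶), (r⁷s)] = (r⁶)·(r⁷s)·(r⁶)⁻¹·(r⁷s)⁻¹.
  (r⁶) · (r⁷s) = r⁵s⁻¹
  (r⁵s⁻¹) · (r¹⁰) = r³s
  (r³s) · (r⁷s⁻¹) = r¹²

Answer: r¹²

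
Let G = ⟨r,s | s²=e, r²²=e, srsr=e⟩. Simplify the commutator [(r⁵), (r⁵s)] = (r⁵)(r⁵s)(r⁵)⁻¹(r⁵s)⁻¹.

[(r⁵), (r⁵s)] = (r⁵)·(r⁵s)·(r⁵)⁻¹·(r⁵s)⁻¹.
  (r⁵) · (r⁵s) = r¹⁰s
  (r¹⁰s) · (r¹⁷) = r¹⁵s
  (r¹⁵s) · (r⁵s) = r¹⁰

Answer: r¹⁰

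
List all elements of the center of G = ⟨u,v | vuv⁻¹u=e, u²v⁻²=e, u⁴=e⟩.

An element z ∈ Z(G) iff z commutes with every generator.
For example u² is central: (u²)·u = u³ = u·(u²); (u²)·v = v⁻¹ = v·(u²).
Whereas u ∉ Z(G) since u·v = uv ≠ uv⁻¹ = v·u.
Checking each of the 8 elements this way gives Z(G) = {e, u²}, of order 2.

Answer: {e, u²}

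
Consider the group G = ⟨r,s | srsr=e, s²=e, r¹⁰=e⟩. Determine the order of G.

Enumerate words in the generators, reducing via the relations: the distinct elements are
  {e, r, s, rs, r², r³, r⁴, r⁵, r⁶, r⁷, r⁸, r⁹, r²s, r³s, r⁴s, r⁵s, r⁶s, r⁷s, r⁸s, r⁹s}.
No further products give new elements, so |G| = 20.

Answer: 20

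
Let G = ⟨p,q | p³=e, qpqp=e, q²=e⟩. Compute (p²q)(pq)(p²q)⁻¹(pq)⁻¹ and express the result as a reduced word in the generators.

[(p²q), (pq)] = (p²q)·(pq)·(p²q)⁻¹·(pq)⁻¹.
  (p²q) · (pq) = p
  p · (p²q) = q
  q · (pq) = p²

Answer: p²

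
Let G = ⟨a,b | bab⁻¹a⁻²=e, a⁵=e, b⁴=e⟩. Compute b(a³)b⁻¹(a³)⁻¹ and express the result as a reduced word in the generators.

[b, (a³)] = b·(a³)·b⁻¹·(a³)⁻¹.
  b · (a³) = ab
  (ab) · (b³) = a
  a · (a²) = a³

Answer: a³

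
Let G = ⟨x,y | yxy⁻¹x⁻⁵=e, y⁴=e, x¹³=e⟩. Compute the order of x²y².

Compute successive powers until reaching e:
  (x²y²)¹ = x²y², (x²y²)² = e.
The smallest positive k with (x²y²)ᵏ = e is 2.

Answer: 2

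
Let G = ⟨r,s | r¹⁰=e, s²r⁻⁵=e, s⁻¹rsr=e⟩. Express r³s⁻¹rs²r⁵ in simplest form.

Multiply left to right, reducing at each step:
  (r³) · s⁻¹ = r³s⁻¹
  (r³s⁻¹) · r = r²s⁻¹
  (r²s⁻¹) · s² = r²s
  (r²s) · r⁵ = r²s⁻¹

Answer: r²s⁻¹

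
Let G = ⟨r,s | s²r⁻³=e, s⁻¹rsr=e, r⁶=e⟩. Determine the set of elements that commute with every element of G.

An element z ∈ Z(G) iff z commutes with every generator.
For example r³ is central: (r³)·r = r⁴ = r·(r³); (r³)·s = s⁻¹ = s·(r³).
Whereas r ∉ Z(G) since r·s = rs ≠ r²s⁻¹ = s·r.
Checking each of the 12 elements this way gives Z(G) = {e, r³}, of order 2.

Answer: {e, r³}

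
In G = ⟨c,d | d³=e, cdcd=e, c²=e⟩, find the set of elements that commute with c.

⟨c⟩ ⊆ C_G(c) since powers of c commute with c; so |C_G(c)| ≥ |⟨c⟩| = 2.
By orbit–stabilizer, |C_G(c)| = |G| / |conj. class of c| = 6 / 3 = 2.
The 2 elements commuting with c are {e, c}.

Answer: {e, c}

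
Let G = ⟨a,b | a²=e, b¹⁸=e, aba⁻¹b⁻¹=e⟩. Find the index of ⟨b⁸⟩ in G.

First find ord(b⁸) by computing successive powers:
  (b⁸)¹ = b⁸, (b⁸)² = b¹⁶, (b⁸)³ = b⁶, (b⁸)⁴ = b¹⁴, (b⁸)⁵ = b⁴, (b⁸)⁶ = b¹², (b⁸)⁷ = b², (b⁸)⁸ = b¹⁰, (b⁸)⁹ = e.
So |⟨b⁸⟩| = ord(b⁸) = 9. With |G| = 36, by Lagrange [G : ⟨b⁸⟩] = 36/9 = 4.

Answer: 4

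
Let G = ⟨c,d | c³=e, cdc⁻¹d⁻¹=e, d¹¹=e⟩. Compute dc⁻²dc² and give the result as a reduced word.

Multiply left to right, reducing at each step:
  d · c⁻² = cd
  (cd) · d = cd²
  (cd²) · c² = d²

Answer: d²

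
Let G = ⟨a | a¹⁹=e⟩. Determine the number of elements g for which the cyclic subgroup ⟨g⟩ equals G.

G is cyclic of order 19. An element generates G iff its order is 19, and a cyclic group of order 19 has exactly φ(19) = 18 such elements.

Answer: 18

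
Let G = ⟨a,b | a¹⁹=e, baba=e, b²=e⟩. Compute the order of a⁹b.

Compute successive powers until reaching e:
  (a⁹b)¹ = a⁹b, (a⁹b)² = e.
The smallest positive k with (a⁹b)ᵏ = e is 2.

Answer: 2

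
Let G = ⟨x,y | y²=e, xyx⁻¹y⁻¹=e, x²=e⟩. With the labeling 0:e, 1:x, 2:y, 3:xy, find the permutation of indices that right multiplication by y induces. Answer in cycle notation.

(0 2)(1 3)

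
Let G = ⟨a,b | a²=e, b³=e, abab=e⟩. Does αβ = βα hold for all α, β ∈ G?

a·b = ab but b·a = ab², so a·b ≠ b·a and G is not abelian.

Answer: No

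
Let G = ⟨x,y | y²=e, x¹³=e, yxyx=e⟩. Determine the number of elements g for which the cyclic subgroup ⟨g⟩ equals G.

⟨g⟩ = G would require ord(g) = |G| = 26, but the maximum element order in G is 13 < 26. So G is not cyclic and no single element generates it: the count is 0.

Answer: 0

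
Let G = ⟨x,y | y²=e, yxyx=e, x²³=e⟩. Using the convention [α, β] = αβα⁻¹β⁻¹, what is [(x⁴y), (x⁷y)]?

[(x⁴y), (x⁷y)] = (x⁴y)·(x⁷y)·(x⁴y)⁻¹·(x⁷y)⁻¹.
  (x⁴y) · (x⁷y) = x²⁰
  (x²⁰) · (x⁴y) = xy
  (xy) · (x⁷y) = x¹⁷

Answer: x¹⁷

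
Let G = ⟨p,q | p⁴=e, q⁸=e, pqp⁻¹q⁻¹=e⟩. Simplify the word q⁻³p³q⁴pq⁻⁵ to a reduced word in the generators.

Multiply left to right, reducing at each step:
  (q⁵) · p³ = p³q⁵
  (p³q⁵) · q⁴ = p³q
  (p³q) · p = q
  q · q⁻⁵ = q⁴

Answer: q⁴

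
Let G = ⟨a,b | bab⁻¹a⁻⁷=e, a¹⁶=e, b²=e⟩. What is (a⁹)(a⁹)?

Compute (a⁹) · (a⁹) by multiplying left to right and reducing via the relations at each step:
  (a⁹) · a⁹ = a²

Answer: a²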